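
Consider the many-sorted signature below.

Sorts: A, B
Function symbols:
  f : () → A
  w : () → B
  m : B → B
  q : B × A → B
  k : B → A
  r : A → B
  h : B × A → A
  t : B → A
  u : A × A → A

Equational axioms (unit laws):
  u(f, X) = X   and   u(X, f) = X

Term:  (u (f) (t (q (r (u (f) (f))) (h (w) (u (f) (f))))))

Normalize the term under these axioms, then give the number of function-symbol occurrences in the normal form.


1. (u (f) (t (q (r (u (f) (f))) (h (w) (u (f) (f))))))  →  (t (q (r (u (f) (f))) (h (w) (u (f) (f)))))
2. (t (q (r (u (f) (f))) (h (w) (u (f) (f)))))  →  (t (q (r (f)) (h (w) (u (f) (f)))))
3. (t (q (r (f)) (h (w) (u (f) (f)))))  →  (t (q (r (f)) (h (w) (f))))
normal form: (t (q (r (f)) (h (w) (f))))

size = 7


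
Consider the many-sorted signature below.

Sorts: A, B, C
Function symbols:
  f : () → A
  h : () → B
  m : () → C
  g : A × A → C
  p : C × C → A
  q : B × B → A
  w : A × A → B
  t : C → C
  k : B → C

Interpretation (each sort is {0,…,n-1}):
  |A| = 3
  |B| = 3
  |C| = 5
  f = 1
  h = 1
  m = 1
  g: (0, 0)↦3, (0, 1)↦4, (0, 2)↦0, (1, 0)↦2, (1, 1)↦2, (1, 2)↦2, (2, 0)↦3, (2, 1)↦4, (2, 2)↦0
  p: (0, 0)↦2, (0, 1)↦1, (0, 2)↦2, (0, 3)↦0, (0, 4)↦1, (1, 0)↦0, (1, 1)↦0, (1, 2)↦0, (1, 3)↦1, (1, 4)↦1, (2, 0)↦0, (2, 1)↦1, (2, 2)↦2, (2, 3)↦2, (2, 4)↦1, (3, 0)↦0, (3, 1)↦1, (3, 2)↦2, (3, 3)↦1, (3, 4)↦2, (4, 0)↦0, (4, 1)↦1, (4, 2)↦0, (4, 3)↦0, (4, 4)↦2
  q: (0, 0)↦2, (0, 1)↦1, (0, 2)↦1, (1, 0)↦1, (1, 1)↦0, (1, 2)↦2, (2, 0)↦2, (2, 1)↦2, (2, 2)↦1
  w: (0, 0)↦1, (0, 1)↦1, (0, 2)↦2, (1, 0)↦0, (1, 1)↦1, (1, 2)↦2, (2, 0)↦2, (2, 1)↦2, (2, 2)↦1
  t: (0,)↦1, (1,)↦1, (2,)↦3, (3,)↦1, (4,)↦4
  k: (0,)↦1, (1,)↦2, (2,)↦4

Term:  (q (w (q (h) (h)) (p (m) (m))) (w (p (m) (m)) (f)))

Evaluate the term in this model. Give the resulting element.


  h = 1
  h = 1
  (q (h) (h)) = q(1, 1) = 0
  m = 1
  m = 1
  (p (m) (m)) = p(1, 1) = 0
  (w (q (h) (h)) (p (m) (m))) = w(0, 0) = 1
  m = 1
  m = 1
  (p (m) (m)) = p(1, 1) = 0
  f = 1
  (w (p (m) (m)) (f)) = w(0, 1) = 1
  (q (w (q (h) (h)) (p (m) (m))) (w (p (m) (m)) (f))) = q(1, 1) = 0

value = 0


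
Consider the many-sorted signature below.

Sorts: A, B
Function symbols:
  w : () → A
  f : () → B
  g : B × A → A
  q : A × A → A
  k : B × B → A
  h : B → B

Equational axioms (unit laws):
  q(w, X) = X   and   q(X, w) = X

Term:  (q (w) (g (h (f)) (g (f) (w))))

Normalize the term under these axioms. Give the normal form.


1. (q (w) (g (h (f)) (g (f) (w))))  →  (g (h (f)) (g (f) (w)))

normal form = (g (h (f)) (g (f) (w)))


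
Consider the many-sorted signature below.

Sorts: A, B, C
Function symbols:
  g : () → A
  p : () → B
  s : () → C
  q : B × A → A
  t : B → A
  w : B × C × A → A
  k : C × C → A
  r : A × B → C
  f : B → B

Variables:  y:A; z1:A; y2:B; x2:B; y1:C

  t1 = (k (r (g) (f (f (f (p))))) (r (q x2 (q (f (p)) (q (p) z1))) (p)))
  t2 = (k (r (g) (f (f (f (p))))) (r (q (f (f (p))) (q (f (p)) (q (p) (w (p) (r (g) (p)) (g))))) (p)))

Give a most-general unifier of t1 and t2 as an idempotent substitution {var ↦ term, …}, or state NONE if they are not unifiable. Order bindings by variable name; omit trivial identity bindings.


{x2 ↦ (f (f (p))), z1 ↦ (w (p) (r (g) (p)) (g))}


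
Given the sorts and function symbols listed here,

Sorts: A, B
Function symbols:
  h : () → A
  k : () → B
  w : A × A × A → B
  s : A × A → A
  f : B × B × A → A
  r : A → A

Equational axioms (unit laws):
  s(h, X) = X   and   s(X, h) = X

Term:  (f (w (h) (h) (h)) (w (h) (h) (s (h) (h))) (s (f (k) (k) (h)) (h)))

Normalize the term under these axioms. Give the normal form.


1. (f (w (h) (h) (h)) (w (h) (h) (s (h) (h))) (s (f (k) (k) (h)) (h)))  →  (f (w (h) (h) (h)) (w (h) (h) (h)) (s (f (k) (k) (h)) (h)))
2. (f (w (h) (h) (h)) (w (h) (h) (h)) (s (f (k) (k) (h)) (h)))  →  (f (w (h) (h) (h)) (w (h) (h) (h)) (f (k) (k) (h)))

normal form = (f (w (h) (h) (h)) (w (h) (h) (h)) (f (k) (k) (h)))


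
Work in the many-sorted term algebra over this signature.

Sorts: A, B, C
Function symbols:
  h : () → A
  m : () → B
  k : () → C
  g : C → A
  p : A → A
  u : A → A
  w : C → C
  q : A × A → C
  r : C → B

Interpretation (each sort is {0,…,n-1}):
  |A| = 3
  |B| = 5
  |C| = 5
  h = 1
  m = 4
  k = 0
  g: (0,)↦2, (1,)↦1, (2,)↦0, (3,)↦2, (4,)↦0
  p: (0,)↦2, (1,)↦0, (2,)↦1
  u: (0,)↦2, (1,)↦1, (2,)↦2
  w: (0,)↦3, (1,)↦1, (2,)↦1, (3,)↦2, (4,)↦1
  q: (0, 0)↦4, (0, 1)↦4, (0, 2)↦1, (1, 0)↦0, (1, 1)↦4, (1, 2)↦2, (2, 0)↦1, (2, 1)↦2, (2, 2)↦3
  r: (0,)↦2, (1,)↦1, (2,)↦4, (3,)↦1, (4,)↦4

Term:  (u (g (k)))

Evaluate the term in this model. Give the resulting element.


value = 2

  k = 0
  (g (k)) = g(0,) = 2
  (u (g (k))) = u(2,) = 2


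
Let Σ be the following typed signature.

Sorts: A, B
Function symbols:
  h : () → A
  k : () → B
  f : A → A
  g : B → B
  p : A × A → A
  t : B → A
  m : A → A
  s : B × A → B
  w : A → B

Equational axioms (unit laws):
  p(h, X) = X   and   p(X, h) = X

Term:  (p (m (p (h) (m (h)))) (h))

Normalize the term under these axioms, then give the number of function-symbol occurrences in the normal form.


size = 3

1. (p (m (p (h) (m (h)))) (h))  →  (m (p (h) (m (h))))
2. (m (p (h) (m (h))))  →  (m (m (h)))
normal form: (m (m (h)))


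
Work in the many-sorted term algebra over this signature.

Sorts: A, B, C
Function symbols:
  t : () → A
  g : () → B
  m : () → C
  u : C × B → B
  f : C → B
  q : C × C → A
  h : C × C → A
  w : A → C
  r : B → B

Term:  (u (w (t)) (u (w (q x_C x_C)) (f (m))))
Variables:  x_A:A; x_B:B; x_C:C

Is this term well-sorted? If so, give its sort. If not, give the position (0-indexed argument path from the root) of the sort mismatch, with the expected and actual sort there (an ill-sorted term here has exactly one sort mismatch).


well-sorted; sort = B

    (t) : A
  (w (t)) : C
        x_C : C
        x_C : C
      (q x_C x_C) : A
    (w (q x_C x_C)) : C
      (m) : C
    (f (m)) : B
  (u (w (q x_C x_C)) (f (m))) : B
(u (w (t)) (u (w (q x_C x_C)) (f (m)))) : B


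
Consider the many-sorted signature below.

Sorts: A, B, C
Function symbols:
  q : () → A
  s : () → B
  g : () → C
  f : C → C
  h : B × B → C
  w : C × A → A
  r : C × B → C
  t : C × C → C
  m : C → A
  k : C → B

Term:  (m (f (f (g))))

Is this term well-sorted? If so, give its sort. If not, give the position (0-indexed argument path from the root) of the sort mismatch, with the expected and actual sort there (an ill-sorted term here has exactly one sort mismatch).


well-sorted; sort = A

      (g) : C
    (f (g)) : C
  (f (f (g))) : C
(m (f (f (g)))) : A


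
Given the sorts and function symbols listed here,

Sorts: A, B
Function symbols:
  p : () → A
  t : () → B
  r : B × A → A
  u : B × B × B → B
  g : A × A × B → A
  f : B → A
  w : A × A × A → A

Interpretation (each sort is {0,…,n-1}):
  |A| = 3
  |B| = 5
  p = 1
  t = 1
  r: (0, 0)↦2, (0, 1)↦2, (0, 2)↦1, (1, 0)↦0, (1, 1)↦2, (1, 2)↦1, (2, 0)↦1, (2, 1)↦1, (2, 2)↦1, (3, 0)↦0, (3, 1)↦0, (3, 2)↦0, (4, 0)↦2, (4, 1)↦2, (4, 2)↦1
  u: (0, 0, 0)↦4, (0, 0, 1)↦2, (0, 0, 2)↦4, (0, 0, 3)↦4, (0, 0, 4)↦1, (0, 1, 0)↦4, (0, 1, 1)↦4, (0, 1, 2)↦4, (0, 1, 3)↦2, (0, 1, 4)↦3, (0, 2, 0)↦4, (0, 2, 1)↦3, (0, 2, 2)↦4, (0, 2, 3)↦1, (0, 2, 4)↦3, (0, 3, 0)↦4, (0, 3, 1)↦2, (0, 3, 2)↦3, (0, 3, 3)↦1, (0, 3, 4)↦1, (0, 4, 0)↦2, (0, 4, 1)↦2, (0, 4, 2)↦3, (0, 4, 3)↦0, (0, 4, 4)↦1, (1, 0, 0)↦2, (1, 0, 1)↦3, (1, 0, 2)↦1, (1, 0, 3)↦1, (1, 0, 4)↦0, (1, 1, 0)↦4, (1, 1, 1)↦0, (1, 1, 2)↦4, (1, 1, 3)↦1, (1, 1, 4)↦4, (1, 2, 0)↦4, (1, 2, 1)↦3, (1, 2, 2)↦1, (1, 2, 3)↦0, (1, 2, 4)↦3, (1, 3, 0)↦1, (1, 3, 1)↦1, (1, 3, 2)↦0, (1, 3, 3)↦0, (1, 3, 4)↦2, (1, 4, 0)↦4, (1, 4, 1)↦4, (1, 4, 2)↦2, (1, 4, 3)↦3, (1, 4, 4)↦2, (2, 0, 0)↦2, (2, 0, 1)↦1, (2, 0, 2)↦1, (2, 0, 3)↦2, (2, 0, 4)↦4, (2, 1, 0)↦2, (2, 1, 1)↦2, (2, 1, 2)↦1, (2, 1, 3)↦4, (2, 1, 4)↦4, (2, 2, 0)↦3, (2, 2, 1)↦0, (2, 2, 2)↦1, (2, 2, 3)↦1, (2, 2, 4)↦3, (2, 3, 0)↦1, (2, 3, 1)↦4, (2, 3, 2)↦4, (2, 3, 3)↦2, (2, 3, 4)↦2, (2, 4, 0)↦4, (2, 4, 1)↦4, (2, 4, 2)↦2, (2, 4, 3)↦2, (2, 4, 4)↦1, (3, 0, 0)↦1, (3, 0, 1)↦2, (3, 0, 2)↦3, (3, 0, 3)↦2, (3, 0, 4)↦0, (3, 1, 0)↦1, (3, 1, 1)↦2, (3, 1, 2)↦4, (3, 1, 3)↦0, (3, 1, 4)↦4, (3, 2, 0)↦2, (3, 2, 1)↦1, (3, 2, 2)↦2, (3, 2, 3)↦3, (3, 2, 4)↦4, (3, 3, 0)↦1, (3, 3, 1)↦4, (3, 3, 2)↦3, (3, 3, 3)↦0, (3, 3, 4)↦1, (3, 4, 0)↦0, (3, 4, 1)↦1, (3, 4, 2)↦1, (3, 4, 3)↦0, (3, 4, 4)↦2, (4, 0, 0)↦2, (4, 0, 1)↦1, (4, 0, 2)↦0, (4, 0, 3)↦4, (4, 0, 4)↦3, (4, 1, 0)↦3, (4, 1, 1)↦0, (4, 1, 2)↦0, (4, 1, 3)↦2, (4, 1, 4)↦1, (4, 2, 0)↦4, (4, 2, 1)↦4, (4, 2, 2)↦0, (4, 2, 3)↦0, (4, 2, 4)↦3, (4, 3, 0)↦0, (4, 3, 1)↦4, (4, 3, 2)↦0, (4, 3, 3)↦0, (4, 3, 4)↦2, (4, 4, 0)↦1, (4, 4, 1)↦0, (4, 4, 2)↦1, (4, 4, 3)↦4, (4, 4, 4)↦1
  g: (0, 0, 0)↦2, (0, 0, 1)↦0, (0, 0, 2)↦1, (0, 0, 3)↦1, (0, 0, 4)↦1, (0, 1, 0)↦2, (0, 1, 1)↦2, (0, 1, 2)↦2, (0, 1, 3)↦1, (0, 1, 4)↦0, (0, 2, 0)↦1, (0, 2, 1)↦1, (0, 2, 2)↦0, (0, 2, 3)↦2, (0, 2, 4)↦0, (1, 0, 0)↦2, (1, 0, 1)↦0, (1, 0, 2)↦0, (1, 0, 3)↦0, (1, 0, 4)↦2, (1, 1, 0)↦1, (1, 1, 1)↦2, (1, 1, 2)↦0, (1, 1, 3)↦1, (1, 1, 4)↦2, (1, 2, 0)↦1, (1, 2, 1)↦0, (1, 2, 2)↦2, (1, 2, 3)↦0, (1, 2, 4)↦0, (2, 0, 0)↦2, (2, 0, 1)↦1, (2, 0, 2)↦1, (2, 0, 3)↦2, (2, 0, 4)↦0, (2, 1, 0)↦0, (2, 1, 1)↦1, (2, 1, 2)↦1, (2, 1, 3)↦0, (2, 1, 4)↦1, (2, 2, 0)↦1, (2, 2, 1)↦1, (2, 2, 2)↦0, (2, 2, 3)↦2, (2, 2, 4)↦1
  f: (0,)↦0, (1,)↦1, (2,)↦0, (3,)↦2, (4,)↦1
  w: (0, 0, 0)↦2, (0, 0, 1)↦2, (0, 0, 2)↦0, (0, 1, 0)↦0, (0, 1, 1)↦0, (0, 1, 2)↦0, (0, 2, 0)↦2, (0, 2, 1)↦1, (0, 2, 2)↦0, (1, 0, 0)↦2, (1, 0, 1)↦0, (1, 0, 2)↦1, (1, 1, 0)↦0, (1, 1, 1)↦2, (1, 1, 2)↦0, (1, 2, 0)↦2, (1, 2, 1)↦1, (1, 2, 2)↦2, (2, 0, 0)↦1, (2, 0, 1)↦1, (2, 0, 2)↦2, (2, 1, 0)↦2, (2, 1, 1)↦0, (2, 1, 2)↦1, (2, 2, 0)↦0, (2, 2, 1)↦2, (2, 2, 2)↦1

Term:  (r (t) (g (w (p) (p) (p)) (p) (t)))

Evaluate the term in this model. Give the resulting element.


value = 2

  t = 1
  p = 1
  p = 1
  p = 1
  (w (p) (p) (p)) = w(1, 1, 1) = 2
  p = 1
  t = 1
  (g (w (p) (p) (p)) (p) (t)) = g(2, 1, 1) = 1
  (r (t) (g (w (p) (p) (p)) (p) (t))) = r(1, 1) = 2


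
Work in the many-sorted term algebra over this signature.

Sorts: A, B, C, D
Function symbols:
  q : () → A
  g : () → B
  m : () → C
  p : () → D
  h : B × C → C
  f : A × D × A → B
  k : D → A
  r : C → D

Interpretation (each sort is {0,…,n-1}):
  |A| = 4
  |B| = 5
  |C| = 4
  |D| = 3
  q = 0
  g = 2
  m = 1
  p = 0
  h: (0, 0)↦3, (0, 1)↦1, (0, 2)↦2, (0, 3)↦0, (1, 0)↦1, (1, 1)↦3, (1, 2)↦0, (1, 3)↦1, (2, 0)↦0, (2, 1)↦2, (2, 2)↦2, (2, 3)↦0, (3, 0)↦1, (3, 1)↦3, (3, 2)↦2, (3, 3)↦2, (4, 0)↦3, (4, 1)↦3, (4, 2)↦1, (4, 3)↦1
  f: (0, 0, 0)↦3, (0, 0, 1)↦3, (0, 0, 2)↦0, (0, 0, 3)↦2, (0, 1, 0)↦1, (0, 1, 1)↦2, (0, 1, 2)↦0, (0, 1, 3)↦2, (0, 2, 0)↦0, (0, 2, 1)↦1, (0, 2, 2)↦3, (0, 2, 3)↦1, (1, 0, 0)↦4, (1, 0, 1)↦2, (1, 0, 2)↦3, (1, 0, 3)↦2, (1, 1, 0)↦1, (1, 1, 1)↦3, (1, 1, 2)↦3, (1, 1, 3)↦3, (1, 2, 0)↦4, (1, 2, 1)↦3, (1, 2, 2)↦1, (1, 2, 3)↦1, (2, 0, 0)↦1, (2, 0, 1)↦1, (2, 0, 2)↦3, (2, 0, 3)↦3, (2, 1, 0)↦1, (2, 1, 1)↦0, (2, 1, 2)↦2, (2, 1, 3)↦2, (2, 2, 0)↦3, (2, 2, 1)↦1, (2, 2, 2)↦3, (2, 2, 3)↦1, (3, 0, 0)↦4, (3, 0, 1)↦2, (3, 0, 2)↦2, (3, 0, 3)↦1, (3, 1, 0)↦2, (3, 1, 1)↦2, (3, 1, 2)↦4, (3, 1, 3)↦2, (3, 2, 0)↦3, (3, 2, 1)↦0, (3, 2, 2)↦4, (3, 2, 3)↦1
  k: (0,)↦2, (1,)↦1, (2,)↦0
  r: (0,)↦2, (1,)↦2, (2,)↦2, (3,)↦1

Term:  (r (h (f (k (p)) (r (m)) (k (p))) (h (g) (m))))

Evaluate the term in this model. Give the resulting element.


  p = 0
  (k (p)) = k(0,) = 2
  m = 1
  (r (m)) = r(1,) = 2
  p = 0
  (k (p)) = k(0,) = 2
  (f (k (p)) (r (m)) (k (p))) = f(2, 2, 2) = 3
  g = 2
  m = 1
  (h (g) (m)) = h(2, 1) = 2
  (h (f (k (p)) (r (m)) (k (p))) (h (g) (m))) = h(3, 2) = 2
  (r (h (f (k (p)) (r (m)) (k (p))) (h (g) (m)))) = r(2,) = 2

value = 2


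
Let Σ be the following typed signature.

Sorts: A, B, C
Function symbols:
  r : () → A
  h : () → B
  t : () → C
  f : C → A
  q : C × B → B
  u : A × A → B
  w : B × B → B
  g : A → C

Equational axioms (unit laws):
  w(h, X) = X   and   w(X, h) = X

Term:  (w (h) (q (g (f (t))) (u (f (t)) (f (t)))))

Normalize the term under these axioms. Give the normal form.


normal form = (q (g (f (t))) (u (f (t)) (f (t))))

1. (w (h) (q (g (f (t))) (u (f (t)) (f (t)))))  →  (q (g (f (t))) (u (f (t)) (f (t))))


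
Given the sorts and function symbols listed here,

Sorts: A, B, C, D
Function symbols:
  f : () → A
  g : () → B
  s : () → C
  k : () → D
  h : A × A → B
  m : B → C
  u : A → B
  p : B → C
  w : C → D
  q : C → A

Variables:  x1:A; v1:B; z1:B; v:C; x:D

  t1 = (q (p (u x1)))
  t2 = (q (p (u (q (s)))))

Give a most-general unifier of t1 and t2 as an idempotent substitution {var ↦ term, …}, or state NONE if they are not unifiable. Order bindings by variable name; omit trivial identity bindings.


{x1 ↦ (q (s))}


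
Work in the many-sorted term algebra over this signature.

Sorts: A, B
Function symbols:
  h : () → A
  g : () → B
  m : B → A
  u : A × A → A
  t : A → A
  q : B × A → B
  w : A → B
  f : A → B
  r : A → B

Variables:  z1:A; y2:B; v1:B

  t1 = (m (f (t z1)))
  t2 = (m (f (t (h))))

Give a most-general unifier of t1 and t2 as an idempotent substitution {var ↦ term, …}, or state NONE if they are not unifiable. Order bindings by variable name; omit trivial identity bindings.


{z1 ↦ (h)}


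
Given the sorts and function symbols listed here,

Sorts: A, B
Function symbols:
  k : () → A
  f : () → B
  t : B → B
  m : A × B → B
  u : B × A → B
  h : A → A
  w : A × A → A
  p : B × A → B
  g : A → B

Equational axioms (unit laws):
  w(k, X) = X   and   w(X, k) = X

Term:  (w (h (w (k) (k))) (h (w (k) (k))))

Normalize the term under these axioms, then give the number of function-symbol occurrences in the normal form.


1. (w (h (w (k) (k))) (h (w (k) (k))))  →  (w (h (k)) (h (w (k) (k))))
2. (w (h (k)) (h (w (k) (k))))  →  (w (h (k)) (h (k)))
normal form: (w (h (k)) (h (k)))

size = 5


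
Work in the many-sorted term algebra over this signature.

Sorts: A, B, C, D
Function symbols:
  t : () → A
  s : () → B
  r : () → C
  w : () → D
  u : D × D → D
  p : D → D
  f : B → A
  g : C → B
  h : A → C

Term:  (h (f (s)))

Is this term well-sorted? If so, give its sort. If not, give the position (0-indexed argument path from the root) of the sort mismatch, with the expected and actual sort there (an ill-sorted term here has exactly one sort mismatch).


    (s) : B
  (f (s)) : A
(h (f (s))) : C

well-sorted; sort = C


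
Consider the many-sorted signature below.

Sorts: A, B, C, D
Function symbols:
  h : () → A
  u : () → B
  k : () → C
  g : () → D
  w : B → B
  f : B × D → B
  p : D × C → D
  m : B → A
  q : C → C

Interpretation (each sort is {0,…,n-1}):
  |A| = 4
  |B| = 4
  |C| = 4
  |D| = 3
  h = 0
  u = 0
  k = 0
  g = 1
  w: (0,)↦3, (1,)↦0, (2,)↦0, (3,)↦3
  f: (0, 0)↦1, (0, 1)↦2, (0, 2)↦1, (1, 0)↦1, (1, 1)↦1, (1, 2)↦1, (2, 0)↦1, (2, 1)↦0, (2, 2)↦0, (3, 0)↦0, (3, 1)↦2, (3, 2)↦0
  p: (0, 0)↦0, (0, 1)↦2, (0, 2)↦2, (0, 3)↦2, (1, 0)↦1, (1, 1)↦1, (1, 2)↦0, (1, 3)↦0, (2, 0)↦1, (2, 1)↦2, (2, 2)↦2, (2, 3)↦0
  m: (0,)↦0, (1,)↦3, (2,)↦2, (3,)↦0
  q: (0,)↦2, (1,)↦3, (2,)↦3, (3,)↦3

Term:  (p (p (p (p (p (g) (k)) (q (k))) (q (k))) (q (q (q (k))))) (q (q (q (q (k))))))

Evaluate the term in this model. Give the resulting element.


  g = 1
  k = 0
  (p (g) (k)) = p(1, 0) = 1
  k = 0
  (q (k)) = q(0,) = 2
  (p (p (g) (k)) (q (k))) = p(1, 2) = 0
  k = 0
  (q (k)) = q(0,) = 2
  (p (p (p (g) (k)) (q (k))) (q (k))) = p(0, 2) = 2
  k = 0
  (q (k)) = q(0,) = 2
  (q (q (k))) = q(2,) = 3
  (q (q (q (k)))) = q(3,) = 3
  (p (p (p (p (g) (k)) (q (k))) (q (k))) (q (q (q (k))))) = p(2, 3) = 0
  k = 0
  (q (k)) = q(0,) = 2
  (q (q (k))) = q(2,) = 3
  (q (q (q (k)))) = q(3,) = 3
  (q (q (q (q (k))))) = q(3,) = 3
  (p (p (p (p (p (g) (k)) (q (k))) (q (k))) (q (q (q (k))))) (q (q (q (q (k)))))) = p(0, 3) = 2

value = 2


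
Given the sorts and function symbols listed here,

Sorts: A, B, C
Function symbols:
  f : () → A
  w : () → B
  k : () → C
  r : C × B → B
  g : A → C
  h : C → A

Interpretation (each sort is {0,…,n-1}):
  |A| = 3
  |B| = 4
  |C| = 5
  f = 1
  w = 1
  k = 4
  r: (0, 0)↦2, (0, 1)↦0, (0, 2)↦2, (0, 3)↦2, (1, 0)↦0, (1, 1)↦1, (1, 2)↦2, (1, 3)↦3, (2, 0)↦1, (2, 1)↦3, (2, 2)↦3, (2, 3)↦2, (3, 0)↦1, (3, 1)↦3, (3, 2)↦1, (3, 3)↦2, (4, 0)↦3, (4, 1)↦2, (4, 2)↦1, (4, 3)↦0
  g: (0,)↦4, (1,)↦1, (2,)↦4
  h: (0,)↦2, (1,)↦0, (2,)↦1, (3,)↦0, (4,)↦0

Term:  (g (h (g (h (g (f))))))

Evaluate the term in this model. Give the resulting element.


value = 4

  f = 1
  (g (f)) = g(1,) = 1
  (h (g (f))) = h(1,) = 0
  (g (h (g (f)))) = g(0,) = 4
  (h (g (h (g (f))))) = h(4,) = 0
  (g (h (g (h (g (f)))))) = g(0,) = 4


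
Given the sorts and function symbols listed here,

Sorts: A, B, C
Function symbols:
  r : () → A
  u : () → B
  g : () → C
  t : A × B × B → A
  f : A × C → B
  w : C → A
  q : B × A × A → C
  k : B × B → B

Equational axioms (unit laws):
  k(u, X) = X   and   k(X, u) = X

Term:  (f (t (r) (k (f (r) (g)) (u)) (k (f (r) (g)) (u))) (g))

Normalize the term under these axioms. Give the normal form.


normal form = (f (t (r) (f (r) (g)) (f (r) (g))) (g))

1. (f (t (r) (k (f (r) (g)) (u)) (k (f (r) (g)) (u))) (g))  →  (f (t (r) (f (r) (g)) (k (f (r) (g)) (u))) (g))
2. (f (t (r) (f (r) (g)) (k (f (r) (g)) (u))) (g))  →  (f (t (r) (f (r) (g)) (f (r) (g))) (g))


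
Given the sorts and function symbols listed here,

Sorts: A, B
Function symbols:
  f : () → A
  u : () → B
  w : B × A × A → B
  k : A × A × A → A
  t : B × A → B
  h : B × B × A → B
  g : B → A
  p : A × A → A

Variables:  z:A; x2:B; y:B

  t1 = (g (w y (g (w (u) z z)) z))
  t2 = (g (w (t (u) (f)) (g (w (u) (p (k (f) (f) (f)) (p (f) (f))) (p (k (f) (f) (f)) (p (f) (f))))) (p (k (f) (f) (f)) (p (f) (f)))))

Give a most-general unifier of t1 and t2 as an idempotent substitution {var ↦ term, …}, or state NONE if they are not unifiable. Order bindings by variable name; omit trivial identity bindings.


{y ↦ (t (u) (f)), z ↦ (p (k (f) (f) (f)) (p (f) (f)))}


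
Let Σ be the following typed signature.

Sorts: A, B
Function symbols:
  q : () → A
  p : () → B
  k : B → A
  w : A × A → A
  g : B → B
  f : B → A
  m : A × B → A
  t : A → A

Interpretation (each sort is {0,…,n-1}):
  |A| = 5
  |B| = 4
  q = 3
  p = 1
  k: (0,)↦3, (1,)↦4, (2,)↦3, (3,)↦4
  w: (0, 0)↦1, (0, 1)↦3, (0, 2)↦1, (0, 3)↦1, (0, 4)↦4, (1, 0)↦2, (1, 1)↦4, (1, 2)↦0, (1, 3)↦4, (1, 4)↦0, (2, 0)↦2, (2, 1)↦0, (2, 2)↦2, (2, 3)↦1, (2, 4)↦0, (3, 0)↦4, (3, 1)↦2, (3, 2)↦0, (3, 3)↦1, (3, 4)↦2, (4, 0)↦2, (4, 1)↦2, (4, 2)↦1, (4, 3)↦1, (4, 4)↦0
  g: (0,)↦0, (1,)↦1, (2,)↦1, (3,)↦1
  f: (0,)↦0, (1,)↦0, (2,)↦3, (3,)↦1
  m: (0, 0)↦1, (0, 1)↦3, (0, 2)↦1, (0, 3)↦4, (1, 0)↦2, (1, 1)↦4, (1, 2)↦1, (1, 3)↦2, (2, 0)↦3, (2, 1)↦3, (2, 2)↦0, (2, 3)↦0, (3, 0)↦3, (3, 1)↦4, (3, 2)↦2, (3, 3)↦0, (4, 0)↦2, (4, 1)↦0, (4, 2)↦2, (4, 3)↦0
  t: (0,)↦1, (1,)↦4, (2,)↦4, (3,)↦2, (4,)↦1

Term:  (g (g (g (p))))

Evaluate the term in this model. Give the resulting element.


  p = 1
  (g (p)) = g(1,) = 1
  (g (g (p))) = g(1,) = 1
  (g (g (g (p)))) = g(1,) = 1

value = 1


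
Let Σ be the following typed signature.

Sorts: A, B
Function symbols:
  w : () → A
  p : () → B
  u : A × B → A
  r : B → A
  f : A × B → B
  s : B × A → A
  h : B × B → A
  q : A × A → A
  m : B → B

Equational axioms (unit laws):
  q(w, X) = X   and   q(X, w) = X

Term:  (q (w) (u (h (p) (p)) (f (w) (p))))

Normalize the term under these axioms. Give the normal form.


normal form = (u (h (p) (p)) (f (w) (p)))

1. (q (w) (u (h (p) (p)) (f (w) (p))))  →  (u (h (p) (p)) (f (w) (p)))


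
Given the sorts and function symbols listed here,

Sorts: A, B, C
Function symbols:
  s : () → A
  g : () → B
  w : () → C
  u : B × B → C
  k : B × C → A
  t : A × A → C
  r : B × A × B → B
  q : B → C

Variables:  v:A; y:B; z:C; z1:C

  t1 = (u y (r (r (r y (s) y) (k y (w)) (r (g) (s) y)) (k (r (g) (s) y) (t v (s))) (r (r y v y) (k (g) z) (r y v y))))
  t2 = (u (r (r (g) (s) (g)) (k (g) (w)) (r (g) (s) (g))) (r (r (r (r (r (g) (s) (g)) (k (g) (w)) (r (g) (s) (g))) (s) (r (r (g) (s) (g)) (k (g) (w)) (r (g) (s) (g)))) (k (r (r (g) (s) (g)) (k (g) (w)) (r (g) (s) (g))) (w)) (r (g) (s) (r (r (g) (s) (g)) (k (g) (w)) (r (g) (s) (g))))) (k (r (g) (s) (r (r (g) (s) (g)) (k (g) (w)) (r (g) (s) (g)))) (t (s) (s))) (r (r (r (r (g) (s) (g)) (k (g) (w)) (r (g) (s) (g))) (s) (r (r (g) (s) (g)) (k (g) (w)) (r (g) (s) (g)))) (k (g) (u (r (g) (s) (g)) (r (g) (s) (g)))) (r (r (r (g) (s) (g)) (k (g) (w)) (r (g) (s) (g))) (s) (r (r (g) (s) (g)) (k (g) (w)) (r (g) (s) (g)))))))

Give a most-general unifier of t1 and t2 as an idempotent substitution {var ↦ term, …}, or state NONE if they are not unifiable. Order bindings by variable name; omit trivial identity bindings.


{v ↦ (s), y ↦ (r (r (g) (s) (g)) (k (g) (w)) (r (g) (s) (g))), z ↦ (u (r (g) (s) (g)) (r (g) (s) (g)))}


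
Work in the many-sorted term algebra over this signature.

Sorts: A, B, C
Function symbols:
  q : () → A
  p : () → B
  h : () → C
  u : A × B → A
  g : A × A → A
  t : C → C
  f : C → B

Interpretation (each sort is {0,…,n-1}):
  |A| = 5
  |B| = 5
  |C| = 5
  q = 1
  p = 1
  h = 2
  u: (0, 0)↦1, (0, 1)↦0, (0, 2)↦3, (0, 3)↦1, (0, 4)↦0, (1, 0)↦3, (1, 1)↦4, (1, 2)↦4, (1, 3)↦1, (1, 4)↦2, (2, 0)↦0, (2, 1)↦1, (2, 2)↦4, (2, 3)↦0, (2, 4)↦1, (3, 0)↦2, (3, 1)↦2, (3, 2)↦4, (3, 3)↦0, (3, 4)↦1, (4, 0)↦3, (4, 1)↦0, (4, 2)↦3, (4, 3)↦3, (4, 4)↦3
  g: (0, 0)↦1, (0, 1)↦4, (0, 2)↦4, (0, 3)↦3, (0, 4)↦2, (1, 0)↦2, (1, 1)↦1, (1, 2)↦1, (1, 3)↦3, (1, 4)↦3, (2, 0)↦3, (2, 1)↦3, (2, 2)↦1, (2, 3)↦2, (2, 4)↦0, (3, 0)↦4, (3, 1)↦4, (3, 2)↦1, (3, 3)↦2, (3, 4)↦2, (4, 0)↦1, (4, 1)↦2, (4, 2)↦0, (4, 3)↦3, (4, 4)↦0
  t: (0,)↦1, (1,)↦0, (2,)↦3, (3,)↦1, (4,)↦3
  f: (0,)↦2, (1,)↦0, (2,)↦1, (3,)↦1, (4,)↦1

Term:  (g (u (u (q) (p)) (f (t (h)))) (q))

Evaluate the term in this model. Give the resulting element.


  q = 1
  p = 1
  (u (q) (p)) = u(1, 1) = 4
  h = 2
  (t (h)) = t(2,) = 3
  (f (t (h))) = f(3,) = 1
  (u (u (q) (p)) (f (t (h)))) = u(4, 1) = 0
  q = 1
  (g (u (u (q) (p)) (f (t (h)))) (q)) = g(0, 1) = 4

value = 4


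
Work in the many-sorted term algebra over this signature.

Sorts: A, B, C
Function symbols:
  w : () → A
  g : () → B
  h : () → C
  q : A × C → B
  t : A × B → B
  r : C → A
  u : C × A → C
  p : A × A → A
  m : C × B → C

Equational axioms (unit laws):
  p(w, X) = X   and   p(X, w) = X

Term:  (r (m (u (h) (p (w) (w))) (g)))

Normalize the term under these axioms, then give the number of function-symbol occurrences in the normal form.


1. (r (m (u (h) (p (w) (w))) (g)))  →  (r (m (u (h) (w)) (g)))
normal form: (r (m (u (h) (w)) (g)))

size = 6


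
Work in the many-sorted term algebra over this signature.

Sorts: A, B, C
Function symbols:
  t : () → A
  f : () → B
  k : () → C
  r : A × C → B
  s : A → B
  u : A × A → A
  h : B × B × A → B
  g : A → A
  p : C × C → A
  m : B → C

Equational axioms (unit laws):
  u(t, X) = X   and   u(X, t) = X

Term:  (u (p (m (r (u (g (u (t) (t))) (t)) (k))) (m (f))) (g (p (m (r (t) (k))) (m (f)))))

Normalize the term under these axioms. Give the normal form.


1. (u (p (m (r (u (g (u (t) (t))) (t)) (k))) (m (f))) (g (p (m (r (t) (k))) (m (f)))))  →  (u (p (m (r (g (u (t) (t))) (k))) (m (f))) (g (p (m (r (t) (k))) (m (f)))))
2. (u (p (m (r (g (u (t) (t))) (k))) (m (f))) (g (p (m (r (t) (k))) (m (f)))))  →  (u (p (m (r (g (t)) (k))) (m (f))) (g (p (m (r (t) (k))) (m (f)))))

normal form = (u (p (m (r (g (t)) (k))) (m (f))) (g (p (m (r (t) (k))) (m (f)))))


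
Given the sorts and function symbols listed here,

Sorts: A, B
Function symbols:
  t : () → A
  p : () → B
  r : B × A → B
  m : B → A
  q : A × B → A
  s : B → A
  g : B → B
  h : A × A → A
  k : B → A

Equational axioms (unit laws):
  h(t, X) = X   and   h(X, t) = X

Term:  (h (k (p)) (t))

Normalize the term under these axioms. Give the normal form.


1. (h (k (p)) (t))  →  (k (p))

normal form = (k (p))


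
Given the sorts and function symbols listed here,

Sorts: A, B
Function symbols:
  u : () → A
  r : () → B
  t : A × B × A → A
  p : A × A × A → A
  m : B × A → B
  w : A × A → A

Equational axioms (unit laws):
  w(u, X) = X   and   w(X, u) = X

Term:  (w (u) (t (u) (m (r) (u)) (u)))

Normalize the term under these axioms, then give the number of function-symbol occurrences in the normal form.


1. (w (u) (t (u) (m (r) (u)) (u)))  →  (t (u) (m (r) (u)) (u))
normal form: (t (u) (m (r) (u)) (u))

size = 6


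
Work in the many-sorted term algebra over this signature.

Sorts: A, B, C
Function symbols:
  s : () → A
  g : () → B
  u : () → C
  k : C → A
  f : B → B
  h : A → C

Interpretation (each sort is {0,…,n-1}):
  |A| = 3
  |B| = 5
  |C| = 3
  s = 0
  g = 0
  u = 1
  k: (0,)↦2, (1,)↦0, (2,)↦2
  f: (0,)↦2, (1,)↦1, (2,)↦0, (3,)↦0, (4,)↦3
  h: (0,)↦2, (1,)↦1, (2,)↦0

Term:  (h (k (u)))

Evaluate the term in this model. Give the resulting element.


  u = 1
  (k (u)) = k(1,) = 0
  (h (k (u))) = h(0,) = 2

value = 2


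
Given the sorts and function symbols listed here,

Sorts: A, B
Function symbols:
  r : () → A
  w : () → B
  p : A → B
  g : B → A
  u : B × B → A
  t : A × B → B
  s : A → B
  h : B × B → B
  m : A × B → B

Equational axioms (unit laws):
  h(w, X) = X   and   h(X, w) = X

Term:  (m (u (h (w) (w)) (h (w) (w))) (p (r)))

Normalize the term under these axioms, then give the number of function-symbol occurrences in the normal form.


size = 6

1. (m (u (h (w) (w)) (h (w) (w))) (p (r)))  →  (m (u (w) (h (w) (w))) (p (r)))
2. (m (u (w) (h (w) (w))) (p (r)))  →  (m (u (w) (w)) (p (r)))
normal form: (m (u (w) (w)) (p (r)))


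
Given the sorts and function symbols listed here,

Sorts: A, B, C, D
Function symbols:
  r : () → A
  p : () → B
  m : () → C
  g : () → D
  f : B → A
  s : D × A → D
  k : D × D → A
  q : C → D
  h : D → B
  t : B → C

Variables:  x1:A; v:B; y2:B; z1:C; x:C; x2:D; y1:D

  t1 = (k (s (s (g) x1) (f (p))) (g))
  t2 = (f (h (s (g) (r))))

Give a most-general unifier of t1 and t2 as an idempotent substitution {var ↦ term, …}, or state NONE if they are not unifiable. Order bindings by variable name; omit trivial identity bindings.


head clash or occurs-check failure — not unifiable

NONE (not unifiable)


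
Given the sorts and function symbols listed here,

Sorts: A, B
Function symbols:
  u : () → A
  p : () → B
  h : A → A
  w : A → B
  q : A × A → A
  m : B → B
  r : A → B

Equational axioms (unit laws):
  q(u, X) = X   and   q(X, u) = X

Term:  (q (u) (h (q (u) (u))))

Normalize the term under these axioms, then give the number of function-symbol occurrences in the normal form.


size = 2

1. (q (u) (h (q (u) (u))))  →  (h (q (u) (u)))
2. (h (q (u) (u)))  →  (h (u))
normal form: (h (u))


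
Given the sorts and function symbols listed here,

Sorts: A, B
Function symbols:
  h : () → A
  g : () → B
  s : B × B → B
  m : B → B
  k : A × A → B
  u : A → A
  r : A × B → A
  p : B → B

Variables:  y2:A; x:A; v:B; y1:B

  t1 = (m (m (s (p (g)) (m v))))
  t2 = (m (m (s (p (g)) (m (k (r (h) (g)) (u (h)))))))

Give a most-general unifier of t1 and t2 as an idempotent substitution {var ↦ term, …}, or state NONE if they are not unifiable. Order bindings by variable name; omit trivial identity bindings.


{v ↦ (k (r (h) (g)) (u (h)))}


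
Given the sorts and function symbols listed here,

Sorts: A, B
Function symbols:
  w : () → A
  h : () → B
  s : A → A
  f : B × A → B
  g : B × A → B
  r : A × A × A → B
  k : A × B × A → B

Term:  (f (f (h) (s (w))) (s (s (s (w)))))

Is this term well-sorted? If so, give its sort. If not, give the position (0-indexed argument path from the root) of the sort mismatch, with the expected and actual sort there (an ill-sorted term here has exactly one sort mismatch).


    (h) : B
      (w) : A
    (s (w)) : A
  (f (h) (s (w))) : B
        (w) : A
      (s (w)) : A
    (s (s (w))) : A
  (s (s (s (w)))) : A
(f (f (h) (s (w))) (s (s (s (w))))) : B

well-sorted; sort = B


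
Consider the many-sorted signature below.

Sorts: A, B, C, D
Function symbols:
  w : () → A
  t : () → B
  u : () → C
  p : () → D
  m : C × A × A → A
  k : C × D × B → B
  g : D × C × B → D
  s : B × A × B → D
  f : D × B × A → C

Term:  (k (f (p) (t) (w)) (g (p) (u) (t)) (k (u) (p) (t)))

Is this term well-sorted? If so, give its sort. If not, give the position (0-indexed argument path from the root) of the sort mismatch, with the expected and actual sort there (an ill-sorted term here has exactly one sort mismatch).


well-sorted; sort = B

    (p) : D
    (t) : B
    (w) : A
  (f (p) (t) (w)) : C
    (p) : D
    (u) : C
    (t) : B
  (g (p) (u) (t)) : D
    (u) : C
    (p) : D
    (t) : B
  (k (u) (p) (t)) : B
(k (f (p) (t) (w)) (g (p) (u) (t)) (k (u) (p) (t))) : B


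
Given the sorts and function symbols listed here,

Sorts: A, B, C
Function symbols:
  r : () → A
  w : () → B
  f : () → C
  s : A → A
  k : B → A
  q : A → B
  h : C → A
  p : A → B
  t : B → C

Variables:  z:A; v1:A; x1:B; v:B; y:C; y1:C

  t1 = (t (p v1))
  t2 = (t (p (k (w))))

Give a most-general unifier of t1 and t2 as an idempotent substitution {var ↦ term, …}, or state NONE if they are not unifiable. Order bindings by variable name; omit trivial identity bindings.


{v1 ↦ (k (w))}


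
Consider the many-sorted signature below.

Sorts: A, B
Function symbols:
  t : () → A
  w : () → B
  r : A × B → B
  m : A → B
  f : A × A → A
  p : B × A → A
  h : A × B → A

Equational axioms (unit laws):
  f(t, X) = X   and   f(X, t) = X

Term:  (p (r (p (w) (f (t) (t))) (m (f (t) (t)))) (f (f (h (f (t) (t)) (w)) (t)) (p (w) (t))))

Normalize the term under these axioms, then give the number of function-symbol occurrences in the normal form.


size = 14

1. (p (r (p (w) (f (t) (t))) (m (f (t) (t)))) (f (f (h (f (t) (t)) (w)) (t)) (p (w) (t))))  →  (p (r (p (w) (t)) (m (f (t) (t)))) (f (f (h (f (t) (t)) (w)) (t)) (p (w) (t))))
2. (p (r (p (w) (t)) (m (f (t) (t)))) (f (f (h (f (t) (t)) (w)) (t)) (p (w) (t))))  →  (p (r (p (w) (t)) (m (t))) (f (f (h (f (t) (t)) (w)) (t)) (p (w) (t))))
3. (p (r (p (w) (t)) (m (t))) (f (f (h (f (t) (t)) (w)) (t)) (p (w) (t))))  →  (p (r (p (w) (t)) (m (t))) (f (h (f (t) (t)) (w)) (p (w) (t))))
4. (p (r (p (w) (t)) (m (t))) (f (h (f (t) (t)) (w)) (p (w) (t))))  →  (p (r (p (w) (t)) (m (t))) (f (h (t) (w)) (p (w) (t))))
normal form: (p (r (p (w) (t)) (m (t))) (f (h (t) (w)) (p (w) (t))))


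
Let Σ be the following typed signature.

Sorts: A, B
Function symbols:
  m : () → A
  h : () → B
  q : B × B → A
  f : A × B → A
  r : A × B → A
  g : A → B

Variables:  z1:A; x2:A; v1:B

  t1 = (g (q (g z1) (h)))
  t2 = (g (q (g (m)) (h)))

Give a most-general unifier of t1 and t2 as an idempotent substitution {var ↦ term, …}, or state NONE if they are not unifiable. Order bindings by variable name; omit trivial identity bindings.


{z1 ↦ (m)}


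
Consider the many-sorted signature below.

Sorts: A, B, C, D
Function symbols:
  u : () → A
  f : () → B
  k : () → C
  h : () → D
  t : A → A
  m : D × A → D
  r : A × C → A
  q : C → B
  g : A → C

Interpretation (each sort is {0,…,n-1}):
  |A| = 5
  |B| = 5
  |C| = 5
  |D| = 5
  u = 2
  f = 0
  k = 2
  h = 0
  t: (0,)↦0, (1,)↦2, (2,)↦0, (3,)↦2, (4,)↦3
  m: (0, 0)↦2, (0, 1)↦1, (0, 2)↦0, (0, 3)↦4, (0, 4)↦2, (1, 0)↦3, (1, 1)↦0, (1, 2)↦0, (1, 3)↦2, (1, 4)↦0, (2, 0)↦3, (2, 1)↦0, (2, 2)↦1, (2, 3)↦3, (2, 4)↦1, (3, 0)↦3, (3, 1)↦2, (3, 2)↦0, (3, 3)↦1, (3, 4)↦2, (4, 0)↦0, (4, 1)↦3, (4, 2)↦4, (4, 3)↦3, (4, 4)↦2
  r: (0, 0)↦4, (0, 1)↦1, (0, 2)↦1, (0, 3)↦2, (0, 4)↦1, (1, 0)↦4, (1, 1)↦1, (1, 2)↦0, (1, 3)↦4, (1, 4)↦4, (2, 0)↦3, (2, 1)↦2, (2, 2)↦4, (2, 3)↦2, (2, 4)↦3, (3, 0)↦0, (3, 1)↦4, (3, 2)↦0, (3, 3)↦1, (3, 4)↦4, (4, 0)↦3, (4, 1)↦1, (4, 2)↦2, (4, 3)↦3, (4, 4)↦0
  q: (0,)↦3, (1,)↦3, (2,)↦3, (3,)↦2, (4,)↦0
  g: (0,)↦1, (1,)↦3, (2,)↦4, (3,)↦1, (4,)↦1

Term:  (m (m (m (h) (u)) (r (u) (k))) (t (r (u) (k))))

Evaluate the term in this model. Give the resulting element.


  h = 0
  u = 2
  (m (h) (u)) = m(0, 2) = 0
  u = 2
  k = 2
  (r (u) (k)) = r(2, 2) = 4
  (m (m (h) (u)) (r (u) (k))) = m(0, 4) = 2
  u = 2
  k = 2
  (r (u) (k)) = r(2, 2) = 4
  (t (r (u) (k))) = t(4,) = 3
  (m (m (m (h) (u)) (r (u) (k))) (t (r (u) (k)))) = m(2, 3) = 3

value = 3


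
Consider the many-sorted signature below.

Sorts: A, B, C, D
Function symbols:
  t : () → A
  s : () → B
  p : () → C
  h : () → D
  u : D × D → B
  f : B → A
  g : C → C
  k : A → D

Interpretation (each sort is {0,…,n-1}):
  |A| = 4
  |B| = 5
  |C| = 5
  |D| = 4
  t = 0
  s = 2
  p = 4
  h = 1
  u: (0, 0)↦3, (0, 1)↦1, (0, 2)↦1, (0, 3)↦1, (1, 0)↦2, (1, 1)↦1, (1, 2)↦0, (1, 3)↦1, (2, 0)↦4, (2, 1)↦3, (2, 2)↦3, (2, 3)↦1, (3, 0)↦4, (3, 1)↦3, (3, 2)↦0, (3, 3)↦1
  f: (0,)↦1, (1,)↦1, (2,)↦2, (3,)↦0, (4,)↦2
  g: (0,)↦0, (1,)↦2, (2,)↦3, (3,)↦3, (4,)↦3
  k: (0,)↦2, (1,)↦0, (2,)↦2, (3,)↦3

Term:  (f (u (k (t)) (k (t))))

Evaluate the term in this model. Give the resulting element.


value = 0

  t = 0
  (k (t)) = k(0,) = 2
  t = 0
  (k (t)) = k(0,) = 2
  (u (k (t)) (k (t))) = u(2, 2) = 3
  (f (u (k (t)) (k (t)))) = f(3,) = 0


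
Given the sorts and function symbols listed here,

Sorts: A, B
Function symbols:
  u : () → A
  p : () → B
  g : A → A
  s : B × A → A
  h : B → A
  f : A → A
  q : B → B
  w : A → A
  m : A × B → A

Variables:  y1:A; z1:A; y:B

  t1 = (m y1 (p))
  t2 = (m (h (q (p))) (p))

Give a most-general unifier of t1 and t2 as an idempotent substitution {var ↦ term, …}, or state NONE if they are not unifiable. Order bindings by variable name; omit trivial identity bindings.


{y1 ↦ (h (q (p)))}


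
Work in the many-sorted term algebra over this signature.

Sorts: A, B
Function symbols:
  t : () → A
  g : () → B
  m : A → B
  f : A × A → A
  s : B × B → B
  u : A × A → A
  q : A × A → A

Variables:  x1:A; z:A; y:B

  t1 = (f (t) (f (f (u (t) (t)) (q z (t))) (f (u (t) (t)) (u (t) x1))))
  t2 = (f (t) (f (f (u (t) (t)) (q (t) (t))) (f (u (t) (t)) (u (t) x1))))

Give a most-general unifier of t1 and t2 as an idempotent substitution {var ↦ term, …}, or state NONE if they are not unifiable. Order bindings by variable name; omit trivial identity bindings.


{z ↦ (t)}


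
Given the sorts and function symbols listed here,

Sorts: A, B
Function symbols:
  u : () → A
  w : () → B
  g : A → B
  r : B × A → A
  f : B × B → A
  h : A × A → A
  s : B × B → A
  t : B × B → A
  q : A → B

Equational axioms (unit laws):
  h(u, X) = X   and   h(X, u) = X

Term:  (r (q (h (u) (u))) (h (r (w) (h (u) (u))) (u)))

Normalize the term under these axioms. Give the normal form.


normal form = (r (q (u)) (r (w) (u)))

1. (r (q (h (u) (u))) (h (r (w) (h (u) (u))) (u)))  →  (r (q (u)) (h (r (w) (h (u) (u))) (u)))
2. (r (q (u)) (h (r (w) (h (u) (u))) (u)))  →  (r (q (u)) (r (w) (h (u) (u))))
3. (r (q (u)) (r (w) (h (u) (u))))  →  (r (q (u)) (r (w) (u)))


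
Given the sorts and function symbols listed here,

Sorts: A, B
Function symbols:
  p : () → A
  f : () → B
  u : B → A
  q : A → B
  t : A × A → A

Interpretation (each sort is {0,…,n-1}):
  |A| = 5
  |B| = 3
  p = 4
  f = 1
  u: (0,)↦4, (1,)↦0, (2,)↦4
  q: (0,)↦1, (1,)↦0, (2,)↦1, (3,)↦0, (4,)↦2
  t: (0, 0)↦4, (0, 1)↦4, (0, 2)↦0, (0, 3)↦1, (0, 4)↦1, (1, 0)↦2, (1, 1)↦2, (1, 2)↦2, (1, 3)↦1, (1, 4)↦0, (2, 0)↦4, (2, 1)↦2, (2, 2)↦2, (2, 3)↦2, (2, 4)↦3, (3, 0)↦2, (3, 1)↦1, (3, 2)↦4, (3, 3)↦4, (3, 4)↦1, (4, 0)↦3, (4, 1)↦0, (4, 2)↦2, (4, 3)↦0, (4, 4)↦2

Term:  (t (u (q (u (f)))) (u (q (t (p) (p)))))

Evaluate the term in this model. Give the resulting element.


  f = 1
  (u (f)) = u(1,) = 0
  (q (u (f))) = q(0,) = 1
  (u (q (u (f)))) = u(1,) = 0
  p = 4
  p = 4
  (t (p) (p)) = t(4, 4) = 2
  (q (t (p) (p))) = q(2,) = 1
  (u (q (t (p) (p)))) = u(1,) = 0
  (t (u (q (u (f)))) (u (q (t (p) (p))))) = t(0, 0) = 4

value = 4


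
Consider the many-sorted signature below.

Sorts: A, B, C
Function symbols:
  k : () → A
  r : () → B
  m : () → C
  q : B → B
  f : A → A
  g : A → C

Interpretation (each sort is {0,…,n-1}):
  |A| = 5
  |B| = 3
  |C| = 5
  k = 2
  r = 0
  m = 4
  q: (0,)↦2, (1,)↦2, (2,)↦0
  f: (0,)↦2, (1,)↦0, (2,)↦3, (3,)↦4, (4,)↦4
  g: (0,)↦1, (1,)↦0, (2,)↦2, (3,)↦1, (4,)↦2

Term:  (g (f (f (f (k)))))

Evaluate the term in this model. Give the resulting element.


  k = 2
  (f (k)) = f(2,) = 3
  (f (f (k))) = f(3,) = 4
  (f (f (f (k)))) = f(4,) = 4
  (g (f (f (f (k))))) = g(4,) = 2

value = 2


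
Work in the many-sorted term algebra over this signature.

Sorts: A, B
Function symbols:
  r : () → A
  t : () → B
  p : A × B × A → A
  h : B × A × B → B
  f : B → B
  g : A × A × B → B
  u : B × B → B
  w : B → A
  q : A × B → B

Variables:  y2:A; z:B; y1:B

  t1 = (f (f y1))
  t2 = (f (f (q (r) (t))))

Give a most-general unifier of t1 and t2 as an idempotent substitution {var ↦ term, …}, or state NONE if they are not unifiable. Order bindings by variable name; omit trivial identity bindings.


{y1 ↦ (q (r) (t))}


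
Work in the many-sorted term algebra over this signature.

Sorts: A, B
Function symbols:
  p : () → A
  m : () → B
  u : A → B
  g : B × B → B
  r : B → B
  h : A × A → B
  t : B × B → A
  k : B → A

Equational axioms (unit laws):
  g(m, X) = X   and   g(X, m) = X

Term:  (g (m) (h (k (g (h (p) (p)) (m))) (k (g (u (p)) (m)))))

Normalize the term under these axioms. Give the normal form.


1. (g (m) (h (k (g (h (p) (p)) (m))) (k (g (u (p)) (m)))))  →  (h (k (g (h (p) (p)) (m))) (k (g (u (p)) (m))))
2. (h (k (g (h (p) (p)) (m))) (k (g (u (p)) (m))))  →  (h (k (h (p) (p))) (k (g (u (p)) (m))))
3. (h (k (h (p) (p))) (k (g (u (p)) (m))))  →  (h (k (h (p) (p))) (k (u (p))))

normal form = (h (k (h (p) (p))) (k (u (p))))


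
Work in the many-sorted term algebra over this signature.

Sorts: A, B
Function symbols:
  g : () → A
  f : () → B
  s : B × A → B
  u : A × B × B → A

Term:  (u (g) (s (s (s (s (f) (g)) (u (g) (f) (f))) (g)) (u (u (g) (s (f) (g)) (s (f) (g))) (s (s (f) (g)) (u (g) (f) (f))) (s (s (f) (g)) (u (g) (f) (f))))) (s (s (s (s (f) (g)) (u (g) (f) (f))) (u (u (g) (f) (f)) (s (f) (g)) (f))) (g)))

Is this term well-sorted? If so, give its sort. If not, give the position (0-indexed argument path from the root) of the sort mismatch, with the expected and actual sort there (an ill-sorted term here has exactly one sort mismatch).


well-sorted; sort = A

  (g) : A
          (f) : B
          (g) : A
        (s (f) (g)) : B
          (g) : A
          (f) : B
          (f) : B
        (u (g) (f) (f)) : A
      (s (s (f) (g)) (u (g) (f) (f))) : B
      (g) : A
    (s (s (s (f) (g)) (u (g) (f) (f))) (g)) : B
        (g) : A
          (f) : B
          (g) : A
        (s (f) (g)) : B
          (f) : B
          (g) : A
        (s (f) (g)) : B
      (u (g) (s (f) (g)) (s (f) (g))) : A
          (f) : B
          (g) : A
        (s (f) (g)) : B
          (g) : A
          (f) : B
          (f) : B
        (u (g) (f) (f)) : A
      (s (s (f) (g)) (u (g) (f) (f))) : B
          (f) : B
          (g) : A
        (s (f) (g)) : B
          (g) : A
          (f) : B
          (f) : B
        (u (g) (f) (f)) : A
      (s (s (f) (g)) (u (g) (f) (f))) : B
    (u (u (g) (s (f) (g)) (s (f) (g))) (s (s (f) (g)) (u (g) (f) (f))) (s (s (f) (g)) (u (g) (f) (f)))) : A
  (s (s (s (s (f) (g)) (u (g) (f) (f))) (g)) (u (u (g) (s (f) (g)) (s (f) (g))) (s (s (f) (g)) (u (g) (f) (f))) (s (s (f) (g)) (u (g) (f) (f))))) : B
          (f) : B
          (g) : A
        (s (f) (g)) : B
          (g) : A
          (f) : B
          (f) : B
        (u (g) (f) (f)) : A
      (s (s (f) (g)) (u (g) (f) (f))) : B
          (g) : A
          (f) : B
          (f) : B
        (u (g) (f) (f)) : A
          (f) : B
          (g) : A
        (s (f) (g)) : B
        (f) : B
      (u (u (g) (f) (f)) (s (f) (g)) (f)) : A
    (s (s (s (f) (g)) (u (g) (f) (f))) (u (u (g) (f) (f)) (s (f) (g)) (f))) : B
    (g) : A
  (s (s (s (s (f) (g)) (u (g) (f) (f))) (u (u (g) (f) (f)) (s (f) (g)) (f))) (g)) : B
(u (g) (s (s (s (s (f) (g)) (u (g) (f) (f))) (g)) (u (u (g) (s (f) (g)) (s (f) (g))) (s (s (f) (g)) (u (g) (f) (f))) (s (s (f) (g)) (u (g) (f) (f))))) (s (s (s (s (f) (g)) (u (g) (f) (f))) (u (u (g) (f) (f)) (s (f) (g)) (f))) (g))) : A
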